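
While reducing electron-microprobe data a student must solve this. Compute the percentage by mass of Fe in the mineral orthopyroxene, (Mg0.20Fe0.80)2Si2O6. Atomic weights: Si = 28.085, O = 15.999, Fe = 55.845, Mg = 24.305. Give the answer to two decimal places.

35.56 mass %

Molar mass of (Mg0.20Fe0.80)2Si2O6: 0.40×24.305 + 1.60×55.845 + 2×28.085 + 6×15.999 = 251.238 g/mol.
Mass of Fe per formula unit: 1.60 × 55.845 = 89.352 g.
Weight fraction Fe = 89.352 / 251.238 = 0.3556.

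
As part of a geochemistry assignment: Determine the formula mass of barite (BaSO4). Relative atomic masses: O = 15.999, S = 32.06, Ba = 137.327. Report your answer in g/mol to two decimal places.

M = 1·137.327 + 1·32.06 + 4·15.999

233.38 g/mol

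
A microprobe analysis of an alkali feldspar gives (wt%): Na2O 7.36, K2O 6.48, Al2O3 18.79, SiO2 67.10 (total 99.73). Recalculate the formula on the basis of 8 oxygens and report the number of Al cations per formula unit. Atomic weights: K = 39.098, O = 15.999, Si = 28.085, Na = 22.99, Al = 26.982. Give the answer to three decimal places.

Na2O: 7.36/61.979 = 0.11875 mol → 0.23750 mol Na, 0.11875 mol O.
K2O: 6.48/94.195 = 0.06879 mol → 0.13758 mol K, 0.06879 mol O.
Al2O3: 18.79/101.961 = 0.18429 mol → 0.36858 mol Al, 0.55287 mol O.
SiO2: 67.10/60.083 = 1.11679 mol → 1.11679 mol Si, 2.23358 mol O.
Total oxygen = 2.97399 mol. Normalization factor = 8/2.97399 = 2.68999.
Al per 8 O = 0.36858 × 2.68999 = 0.991.

0.991 Al apfu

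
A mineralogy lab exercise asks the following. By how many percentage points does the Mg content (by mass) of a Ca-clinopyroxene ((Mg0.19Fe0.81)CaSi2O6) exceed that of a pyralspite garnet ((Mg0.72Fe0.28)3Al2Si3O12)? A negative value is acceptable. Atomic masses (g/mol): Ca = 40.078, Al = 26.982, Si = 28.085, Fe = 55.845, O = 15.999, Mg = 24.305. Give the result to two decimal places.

First mineral: 4.618 g Mg in 242.094 g formula = 1.91 wt% Mg.
Second mineral: 52.499 g Mg in 429.616 g formula = 12.22 wt% Mg.
1.91% − 12.22% gives a difference of -10.31 percentage points.

-10.31 percentage points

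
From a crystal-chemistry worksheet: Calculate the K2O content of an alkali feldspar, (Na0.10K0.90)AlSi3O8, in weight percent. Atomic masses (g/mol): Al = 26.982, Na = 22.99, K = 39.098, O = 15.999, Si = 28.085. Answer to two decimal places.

15.32 wt%

Molar mass of (Na0.10K0.90)AlSi3O8 = 0.10*22.99 + 0.90*39.098 + 1*26.982 + 3*28.085 + 8*15.999 = 276.716 g/mol.
Each formula unit contains 0.90 K, equivalent to 0.90/2 = 0.4500 mol K2O.
M(K2O) = 2×39.098 + 1×15.999 = 94.195 g/mol.
Mass of K2O per formula unit = 0.4500 × 94.195 = 42.388 g.
K2O wt% = 42.388 / 276.716 × 100 = 15.32%.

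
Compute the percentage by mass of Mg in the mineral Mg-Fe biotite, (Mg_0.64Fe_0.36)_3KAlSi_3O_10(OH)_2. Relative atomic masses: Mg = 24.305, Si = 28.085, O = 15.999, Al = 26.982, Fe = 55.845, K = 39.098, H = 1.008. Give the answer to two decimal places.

10.34 mass %

M((Mg_0.64Fe_0.36)_3KAlSi_3O_10(OH)_2) = 451.317 g/mol.
Mg contributes 1.92 × 24.305 = 46.666 g per mole.
46.666/451.317 = 0.1034 → 10.34%.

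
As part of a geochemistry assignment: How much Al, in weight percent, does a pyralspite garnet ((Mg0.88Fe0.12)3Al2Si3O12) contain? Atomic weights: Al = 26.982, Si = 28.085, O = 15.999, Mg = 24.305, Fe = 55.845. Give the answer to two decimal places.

M((Mg0.88Fe0.12)3Al2Si3O12) = 414.476 g/mol.
Al contributes 2 × 26.982 = 53.964 g per mole.
53.964/414.476 = 0.1302 → 13.02%.

13.02 weight percent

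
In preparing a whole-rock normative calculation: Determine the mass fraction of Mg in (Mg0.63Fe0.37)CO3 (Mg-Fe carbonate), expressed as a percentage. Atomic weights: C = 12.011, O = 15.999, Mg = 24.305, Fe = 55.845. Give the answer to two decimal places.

Molar mass of (Mg0.63Fe0.37)CO3: 0.63·24.305 + 0.37·55.845 + 1·12.011 + 3·15.999 = 95.983 g/mol.
Mass of Mg per formula unit: 0.63 × 24.305 = 15.312 g.
Weight fraction Mg = 15.312 / 95.983 = 0.1595.

15.95 mass %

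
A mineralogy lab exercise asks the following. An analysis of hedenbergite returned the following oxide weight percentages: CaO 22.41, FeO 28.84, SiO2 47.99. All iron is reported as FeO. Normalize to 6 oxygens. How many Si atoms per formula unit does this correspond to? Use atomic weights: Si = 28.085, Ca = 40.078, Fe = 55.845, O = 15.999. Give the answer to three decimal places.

1.998 Si apfu

CaO (M=56.077): mol = 0.39963; Ca = 0.39963, O = 0.39963.
FeO (M=71.844): mol = 0.40143; Fe = 0.40143, O = 0.40143.
SiO2 (M=60.083): mol = 0.79873; Si = 0.79873, O = 1.59746.
ΣO = 2.39852; factor = 6/ΣO = 2.50154.
Si apfu = 0.79873 × 2.50154 = 1.998.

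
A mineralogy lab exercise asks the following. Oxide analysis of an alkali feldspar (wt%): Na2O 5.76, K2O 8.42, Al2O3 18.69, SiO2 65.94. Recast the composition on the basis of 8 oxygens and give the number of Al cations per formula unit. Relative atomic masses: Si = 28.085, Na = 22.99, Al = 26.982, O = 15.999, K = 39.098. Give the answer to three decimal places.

5.76 wt% Na2O ÷ 61.979 g/mol = 0.09293 mol, giving 0.18586 Na and 0.09293 O.
8.42 wt% K2O ÷ 94.195 g/mol = 0.08939 mol, giving 0.17878 K and 0.08939 O.
18.69 wt% Al2O3 ÷ 101.961 g/mol = 0.18331 mol, giving 0.36662 Al and 0.54993 O.
65.94 wt% SiO2 ÷ 60.083 g/mol = 1.09748 mol, giving 1.09748 Si and 2.19496 O.
Oxygen sums to 2.92721; scaling by 8/2.92721 = 2.73298 puts the formula on 8 O.
Al: 0.36662 × 2.73298 = 1.002 atoms per formula unit.

1.002 Al apfu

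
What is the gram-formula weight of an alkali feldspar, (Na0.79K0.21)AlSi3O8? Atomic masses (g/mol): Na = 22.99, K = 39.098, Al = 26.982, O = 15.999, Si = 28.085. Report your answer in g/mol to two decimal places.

265.60 g/mol

M = 0.79(22.99) + 0.21(39.098) + 1(26.982) + 3(28.085) + 8(15.999)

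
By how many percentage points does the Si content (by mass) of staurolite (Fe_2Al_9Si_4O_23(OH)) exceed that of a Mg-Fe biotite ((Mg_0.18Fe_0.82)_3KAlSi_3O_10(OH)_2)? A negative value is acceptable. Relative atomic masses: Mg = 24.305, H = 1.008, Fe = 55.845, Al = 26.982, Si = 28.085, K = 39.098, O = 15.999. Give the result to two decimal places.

First mineral: 112.340 g Si in 851.852 g formula = 13.19 wt% Si.
Second mineral: 84.255 g Si in 494.842 g formula = 17.03 wt% Si.
13.19% − 17.03% gives a difference of -3.84 percentage points.

-3.84 percentage points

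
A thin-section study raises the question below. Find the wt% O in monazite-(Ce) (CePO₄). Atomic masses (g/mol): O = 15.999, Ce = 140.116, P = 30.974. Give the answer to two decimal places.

27.22 mass %

Formula mass = 1*140.116 + 1*30.974 + 4*15.999 = 235.086 g/mol, of which 63.996 g is O.
So O makes up 63.996/235.086 = 0.2722 of the mass, i.e. 27.22%.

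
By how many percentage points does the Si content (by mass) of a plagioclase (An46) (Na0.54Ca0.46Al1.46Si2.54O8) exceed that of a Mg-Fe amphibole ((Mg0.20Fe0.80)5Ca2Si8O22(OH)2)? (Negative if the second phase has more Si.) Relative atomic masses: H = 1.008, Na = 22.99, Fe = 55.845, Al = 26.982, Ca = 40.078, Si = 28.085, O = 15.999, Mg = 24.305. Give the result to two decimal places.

2.52 percentage points

M(Na0.54Ca0.46Al1.46Si2.54O8) = 269.572 g/mol, so wt% Si = 71.336/269.572 × 100 = 26.46%.
M((Mg0.20Fe0.80)5Ca2Si8O22(OH)2) = 938.513 g/mol, so wt% Si = 224.680/938.513 × 100 = 23.94%.
26.46 − 23.94 = 2.52 pp.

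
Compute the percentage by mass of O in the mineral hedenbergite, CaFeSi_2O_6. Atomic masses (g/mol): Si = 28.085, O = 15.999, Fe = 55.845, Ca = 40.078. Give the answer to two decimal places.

Formula mass = 1*40.078 + 1*55.845 + 2*28.085 + 6*15.999 = 248.087 g/mol, of which 95.994 g is O.
So O makes up 95.994/248.087 = 0.3869 of the mass, i.e. 38.69%.

38.69 mass %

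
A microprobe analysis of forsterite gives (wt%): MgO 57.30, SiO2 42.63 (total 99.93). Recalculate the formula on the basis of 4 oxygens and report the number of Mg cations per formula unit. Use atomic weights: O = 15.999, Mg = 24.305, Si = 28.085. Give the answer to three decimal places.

57.30 wt% MgO ÷ 40.304 g/mol = 1.42170 mol, giving 1.42170 Mg and 1.42170 O.
42.63 wt% SiO2 ÷ 60.083 g/mol = 0.70952 mol, giving 0.70952 Si and 1.41904 O.
Oxygen sums to 2.84074; scaling by 4/2.84074 = 1.40808 puts the formula on 4 O.
Mg: 1.42170 × 1.40808 = 2.002 atoms per formula unit.

2.002 Mg apfu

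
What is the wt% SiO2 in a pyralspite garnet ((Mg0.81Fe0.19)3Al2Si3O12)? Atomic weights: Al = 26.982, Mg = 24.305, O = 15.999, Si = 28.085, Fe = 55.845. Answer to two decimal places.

M((Mg0.81Fe0.19)3Al2Si3O12) = 421.100 g/mol; M(SiO2) = 60.083 g/mol.
Moles SiO2 per formula unit = 3 Si ÷ 1 = 3.0000.
SiO2 fraction = (3.0000 × 60.083) / 421.100 = 180.249/421.100 = 0.4280.

42.80 wt%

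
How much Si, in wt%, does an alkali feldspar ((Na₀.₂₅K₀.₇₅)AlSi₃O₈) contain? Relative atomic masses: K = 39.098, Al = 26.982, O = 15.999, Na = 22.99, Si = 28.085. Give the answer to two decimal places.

M((Na₀.₂₅K₀.₇₅)AlSi₃O₈) = 274.300 g/mol.
Si contributes 3 × 28.085 = 84.255 g per mole.
84.255/274.300 = 0.3072 → 30.72%.

30.72 wt%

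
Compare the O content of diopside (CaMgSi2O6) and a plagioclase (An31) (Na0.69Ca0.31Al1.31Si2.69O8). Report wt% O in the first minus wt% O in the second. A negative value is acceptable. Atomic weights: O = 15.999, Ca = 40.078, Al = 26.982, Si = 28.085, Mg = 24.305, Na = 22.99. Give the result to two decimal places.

O in CaMgSi2O6: molar mass 216.547 g/mol; 6×15.999 = 95.994 g → 44.33 wt%.
O in Na0.69Ca0.31Al1.31Si2.69O8: molar mass 267.174 g/mol; 8×15.999 = 127.992 g → 47.91 wt%.
Difference = 44.33 − 47.91 = -3.58 percentage points.

-3.58 percentage points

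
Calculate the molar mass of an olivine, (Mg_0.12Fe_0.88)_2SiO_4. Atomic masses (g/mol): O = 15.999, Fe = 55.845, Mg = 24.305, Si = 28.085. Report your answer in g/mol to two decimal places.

196.20 g/mol

The formula mass is the sum 0.24(24.305) + 1.76(55.845) + 1(28.085) + 4(15.999).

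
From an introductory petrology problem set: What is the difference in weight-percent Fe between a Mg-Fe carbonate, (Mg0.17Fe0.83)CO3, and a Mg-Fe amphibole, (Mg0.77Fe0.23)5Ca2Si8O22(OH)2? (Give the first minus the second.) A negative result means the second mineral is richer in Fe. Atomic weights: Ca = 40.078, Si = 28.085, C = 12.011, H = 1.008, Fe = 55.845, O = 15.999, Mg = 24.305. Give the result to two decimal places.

34.38 percentage points

Fe in (Mg0.17Fe0.83)CO3: molar mass 110.491 g/mol; 0.83×55.845 = 46.351 g → 41.95 wt%.
Fe in (Mg0.77Fe0.23)5Ca2Si8O22(OH)2: molar mass 848.624 g/mol; 1.15×55.845 = 64.222 g → 7.57 wt%.
Difference = 41.95 − 7.57 = 34.38 percentage points.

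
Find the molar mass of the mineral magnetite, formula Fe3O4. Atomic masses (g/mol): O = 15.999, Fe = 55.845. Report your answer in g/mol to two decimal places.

The formula mass is the sum 3(55.845) + 4(15.999).

231.53 g/mol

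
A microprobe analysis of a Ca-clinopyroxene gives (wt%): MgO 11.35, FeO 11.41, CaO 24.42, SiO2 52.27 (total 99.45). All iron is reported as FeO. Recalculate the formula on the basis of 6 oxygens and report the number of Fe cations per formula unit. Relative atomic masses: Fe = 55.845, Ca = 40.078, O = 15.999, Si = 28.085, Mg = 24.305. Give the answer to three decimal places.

0.364 Fe apfu

11.35 wt% MgO ÷ 40.304 g/mol = 0.28161 mol, giving 0.28161 Mg and 0.28161 O.
11.41 wt% FeO ÷ 71.844 g/mol = 0.15882 mol, giving 0.15882 Fe and 0.15882 O.
24.42 wt% CaO ÷ 56.077 g/mol = 0.43547 mol, giving 0.43547 Ca and 0.43547 O.
52.27 wt% SiO2 ÷ 60.083 g/mol = 0.86996 mol, giving 0.86996 Si and 1.73992 O.
Oxygen sums to 2.61582; scaling by 6/2.61582 = 2.29374 puts the formula on 6 O.
Fe: 0.15882 × 2.29374 = 0.364 atoms per formula unit.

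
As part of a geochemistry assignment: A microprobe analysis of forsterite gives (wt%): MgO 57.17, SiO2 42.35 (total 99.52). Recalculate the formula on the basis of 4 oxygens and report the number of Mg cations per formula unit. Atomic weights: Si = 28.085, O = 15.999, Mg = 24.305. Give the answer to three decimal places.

2.006 Mg apfu

MgO (M=40.304): mol = 1.41847; Mg = 1.41847, O = 1.41847.
SiO2 (M=60.083): mol = 0.70486; Si = 0.70486, O = 1.40972.
ΣO = 2.82819; factor = 4/ΣO = 1.41433.
Mg apfu = 1.41847 × 1.41433 = 2.006.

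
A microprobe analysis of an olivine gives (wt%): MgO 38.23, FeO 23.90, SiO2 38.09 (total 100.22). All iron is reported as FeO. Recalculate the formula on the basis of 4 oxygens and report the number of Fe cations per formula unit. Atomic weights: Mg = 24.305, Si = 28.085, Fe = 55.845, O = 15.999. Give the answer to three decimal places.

MgO: 38.23/40.304 = 0.94854 mol → 0.94854 mol Mg, 0.94854 mol O.
FeO: 23.90/71.844 = 0.33267 mol → 0.33267 mol Fe, 0.33267 mol O.
SiO2: 38.09/60.083 = 0.63396 mol → 0.63396 mol Si, 1.26792 mol O.
Total oxygen = 2.54913 mol. Normalization factor = 4/2.54913 = 1.56916.
Fe per 4 O = 0.33267 × 1.56916 = 0.522.

0.522 Fe apfu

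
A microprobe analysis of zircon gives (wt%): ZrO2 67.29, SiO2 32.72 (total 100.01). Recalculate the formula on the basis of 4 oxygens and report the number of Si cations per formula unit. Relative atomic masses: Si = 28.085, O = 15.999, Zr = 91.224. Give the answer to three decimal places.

0.999 Si apfu

67.29 wt% ZrO2 ÷ 123.222 g/mol = 0.54609 mol, giving 0.54609 Zr and 1.09218 O.
32.72 wt% SiO2 ÷ 60.083 g/mol = 0.54458 mol, giving 0.54458 Si and 1.08916 O.
Oxygen sums to 2.18134; scaling by 4/2.18134 = 1.83374 puts the formula on 4 O.
Si: 0.54458 × 1.83374 = 0.999 atoms per formula unit.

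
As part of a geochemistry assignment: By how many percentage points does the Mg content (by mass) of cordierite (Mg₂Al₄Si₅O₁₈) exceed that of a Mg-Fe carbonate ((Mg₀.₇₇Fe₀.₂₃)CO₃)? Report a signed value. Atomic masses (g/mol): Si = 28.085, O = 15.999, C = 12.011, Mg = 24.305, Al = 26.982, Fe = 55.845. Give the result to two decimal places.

Mg in Mg₂Al₄Si₅O₁₈: molar mass 584.945 g/mol; 2×24.305 = 48.610 g → 8.31 wt%.
Mg in (Mg₀.₇₇Fe₀.₂₃)CO₃: molar mass 91.567 g/mol; 0.77×24.305 = 18.715 g → 20.44 wt%.
Difference = 8.31 − 20.44 = -12.13 percentage points.

-12.13 percentage points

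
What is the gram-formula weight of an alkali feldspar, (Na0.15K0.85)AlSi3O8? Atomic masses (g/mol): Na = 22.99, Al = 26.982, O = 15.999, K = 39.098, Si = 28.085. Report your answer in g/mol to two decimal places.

275.91 g/mol

M = 0.15*22.99 + 0.85*39.098 + 1*26.982 + 3*28.085 + 8*15.999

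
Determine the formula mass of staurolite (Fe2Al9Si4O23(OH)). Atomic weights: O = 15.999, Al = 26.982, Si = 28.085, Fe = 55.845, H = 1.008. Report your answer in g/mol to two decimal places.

M = 2·55.845 + 9·26.982 + 4·28.085 + 24·15.999 + 1·1.008

851.85 g/mol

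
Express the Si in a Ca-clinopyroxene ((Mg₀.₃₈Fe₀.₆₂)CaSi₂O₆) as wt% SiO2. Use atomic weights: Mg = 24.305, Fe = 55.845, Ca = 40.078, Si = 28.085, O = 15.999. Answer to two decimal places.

50.90 wt%

Formula mass = 236.102 g/mol.
2 Si → 2.0000 mol SiO2 per formula unit; M(SiO2) = 60.083, so SiO2 mass = 120.166 g.
120.166/236.102 × 100 = 50.90 wt%.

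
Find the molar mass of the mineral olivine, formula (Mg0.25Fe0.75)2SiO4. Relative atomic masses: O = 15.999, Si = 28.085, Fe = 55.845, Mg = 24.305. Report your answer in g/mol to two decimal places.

188.00 g/mol

Mg: 0.50 × 24.305 = 12.1525
Fe: 1.50 × 55.845 = 83.7675
Si: 1 × 28.085 = 28.0850
O: 4 × 15.999 = 63.9960
Summing the contributions gives the formula mass.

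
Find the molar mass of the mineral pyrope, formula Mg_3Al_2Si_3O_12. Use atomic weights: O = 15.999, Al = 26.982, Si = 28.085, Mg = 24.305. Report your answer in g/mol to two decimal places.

M = 3*24.305 + 2*26.982 + 3*28.085 + 12*15.999

403.12 g/mol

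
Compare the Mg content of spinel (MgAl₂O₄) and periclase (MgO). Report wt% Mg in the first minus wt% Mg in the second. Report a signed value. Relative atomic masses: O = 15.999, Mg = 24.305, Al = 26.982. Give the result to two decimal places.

First mineral: 24.305 g Mg in 142.265 g formula = 17.08 wt% Mg.
Second mineral: 24.305 g Mg in 40.304 g formula = 60.30 wt% Mg.
17.08% − 60.30% gives a difference of -43.22 percentage points.

-43.22 percentage points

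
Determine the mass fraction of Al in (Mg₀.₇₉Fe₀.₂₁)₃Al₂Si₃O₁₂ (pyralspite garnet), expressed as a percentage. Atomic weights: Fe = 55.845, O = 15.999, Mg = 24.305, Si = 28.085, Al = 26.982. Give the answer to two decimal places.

12.76 weight percent

M((Mg₀.₇₉Fe₀.₂₁)₃Al₂Si₃O₁₂) = 422.992 g/mol.
Al contributes 2 × 26.982 = 53.964 g per mole.
53.964/422.992 = 0.1276 → 12.76%.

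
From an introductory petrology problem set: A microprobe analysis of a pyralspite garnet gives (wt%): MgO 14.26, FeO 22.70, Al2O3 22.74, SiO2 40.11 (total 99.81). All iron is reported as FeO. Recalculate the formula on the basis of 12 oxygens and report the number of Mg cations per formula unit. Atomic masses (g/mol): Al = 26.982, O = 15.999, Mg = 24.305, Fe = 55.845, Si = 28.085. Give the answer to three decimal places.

1.588 Mg apfu

14.26 wt% MgO ÷ 40.304 g/mol = 0.35381 mol, giving 0.35381 Mg and 0.35381 O.
22.70 wt% FeO ÷ 71.844 g/mol = 0.31596 mol, giving 0.31596 Fe and 0.31596 O.
22.74 wt% Al2O3 ÷ 101.961 g/mol = 0.22303 mol, giving 0.44606 Al and 0.66909 O.
40.11 wt% SiO2 ÷ 60.083 g/mol = 0.66758 mol, giving 0.66758 Si and 1.33516 O.
Oxygen sums to 2.67402; scaling by 12/2.67402 = 4.48763 puts the formula on 12 O.
Mg: 0.35381 × 4.48763 = 1.588 atoms per formula unit.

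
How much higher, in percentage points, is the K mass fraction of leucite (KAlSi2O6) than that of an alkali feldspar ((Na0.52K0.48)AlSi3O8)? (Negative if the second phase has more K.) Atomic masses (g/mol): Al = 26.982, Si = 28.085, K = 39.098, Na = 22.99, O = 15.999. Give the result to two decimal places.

10.96 percentage points

K in KAlSi2O6: molar mass 218.244 g/mol; 1×39.098 = 39.098 g → 17.91 wt%.
K in (Na0.52K0.48)AlSi3O8: molar mass 269.951 g/mol; 0.48×39.098 = 18.767 g → 6.95 wt%.
Difference = 17.91 − 6.95 = 10.96 percentage points.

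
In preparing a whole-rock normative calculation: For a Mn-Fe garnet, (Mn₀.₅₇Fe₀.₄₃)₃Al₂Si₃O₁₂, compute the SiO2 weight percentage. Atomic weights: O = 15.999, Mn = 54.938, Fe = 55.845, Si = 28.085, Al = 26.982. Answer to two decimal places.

Formula mass = 496.191 g/mol.
3 Si → 3.0000 mol SiO2 per formula unit; M(SiO2) = 60.083, so SiO2 mass = 180.249 g.
180.249/496.191 × 100 = 36.33 wt%.

36.33 wt%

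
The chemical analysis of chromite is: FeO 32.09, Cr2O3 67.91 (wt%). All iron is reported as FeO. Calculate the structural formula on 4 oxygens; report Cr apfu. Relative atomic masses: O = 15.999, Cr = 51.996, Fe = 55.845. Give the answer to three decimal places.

2.000 Cr apfu

FeO (M=71.844): mol = 0.44666; Fe = 0.44666, O = 0.44666.
Cr2O3 (M=151.989): mol = 0.44681; Cr = 0.89362, O = 1.34043.
ΣO = 1.78709; factor = 4/ΣO = 2.23828.
Cr apfu = 0.89362 × 2.23828 = 2.000.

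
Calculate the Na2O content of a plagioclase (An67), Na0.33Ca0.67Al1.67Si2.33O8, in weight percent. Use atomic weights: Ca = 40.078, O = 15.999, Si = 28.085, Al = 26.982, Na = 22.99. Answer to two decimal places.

Formula mass = 272.929 g/mol.
0.33 Na → 0.1650 mol Na2O per formula unit; M(Na2O) = 61.979, so Na2O mass = 10.227 g.
10.227/272.929 × 100 = 3.75 wt%.

3.75 wt%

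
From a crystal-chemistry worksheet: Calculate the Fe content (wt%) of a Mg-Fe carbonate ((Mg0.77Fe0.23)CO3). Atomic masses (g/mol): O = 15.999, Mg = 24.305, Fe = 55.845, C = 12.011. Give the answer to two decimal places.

14.03 wt%

Molar mass of (Mg0.77Fe0.23)CO3: 0.77·24.305 + 0.23·55.845 + 1·12.011 + 3·15.999 = 91.567 g/mol.
Mass of Fe per formula unit: 0.23 × 55.845 = 12.844 g.
Weight fraction Fe = 12.844 / 91.567 = 0.1403.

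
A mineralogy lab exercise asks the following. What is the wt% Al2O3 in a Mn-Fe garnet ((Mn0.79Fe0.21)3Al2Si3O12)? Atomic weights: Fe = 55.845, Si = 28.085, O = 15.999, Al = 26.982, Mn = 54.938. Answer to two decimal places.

Molar mass of (Mn0.79Fe0.21)3Al2Si3O12 = 2.37*54.938 + 0.63*55.845 + 2*26.982 + 3*28.085 + 12*15.999 = 495.592 g/mol.
Each formula unit contains 2 Al, equivalent to 2/2 = 1.0000 mol Al2O3.
M(Al2O3) = 2×26.982 + 3×15.999 = 101.961 g/mol.
Mass of Al2O3 per formula unit = 1.0000 × 101.961 = 101.961 g.
Al2O3 wt% = 101.961 / 495.592 × 100 = 20.57%.

20.57 wt%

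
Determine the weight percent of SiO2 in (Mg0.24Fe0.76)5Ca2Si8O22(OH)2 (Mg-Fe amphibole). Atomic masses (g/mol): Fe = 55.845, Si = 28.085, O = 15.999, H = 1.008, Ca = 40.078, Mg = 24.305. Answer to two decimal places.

Formula mass = 932.205 g/mol.
8 Si → 8.0000 mol SiO2 per formula unit; M(SiO2) = 60.083, so SiO2 mass = 480.664 g.
480.664/932.205 × 100 = 51.56 wt%.

51.56 wt%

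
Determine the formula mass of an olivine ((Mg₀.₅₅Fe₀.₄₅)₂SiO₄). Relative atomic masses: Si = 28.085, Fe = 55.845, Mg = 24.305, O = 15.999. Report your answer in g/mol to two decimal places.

169.08 g/mol

Mg: 1.10 × 24.305 = 26.7355
Fe: 0.90 × 55.845 = 50.2605
Si: 1 × 28.085 = 28.0850
O: 4 × 15.999 = 63.9960
Summing the contributions gives the formula mass.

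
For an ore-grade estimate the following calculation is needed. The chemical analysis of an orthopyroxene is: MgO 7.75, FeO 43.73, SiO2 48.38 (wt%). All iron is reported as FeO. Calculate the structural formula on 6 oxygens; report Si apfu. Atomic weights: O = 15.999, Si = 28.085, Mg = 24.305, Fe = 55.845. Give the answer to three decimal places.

2.004 Si apfu

MgO (M=40.304): mol = 0.19229; Mg = 0.19229, O = 0.19229.
FeO (M=71.844): mol = 0.60868; Fe = 0.60868, O = 0.60868.
SiO2 (M=60.083): mol = 0.80522; Si = 0.80522, O = 1.61044.
ΣO = 2.41141; factor = 6/ΣO = 2.48817.
Si apfu = 0.80522 × 2.48817 = 2.004.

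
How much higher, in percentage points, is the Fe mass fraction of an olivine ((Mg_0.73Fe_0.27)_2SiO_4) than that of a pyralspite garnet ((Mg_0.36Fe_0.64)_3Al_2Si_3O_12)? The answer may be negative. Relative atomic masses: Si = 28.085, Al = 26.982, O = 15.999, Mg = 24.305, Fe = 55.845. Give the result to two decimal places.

M((Mg_0.73Fe_0.27)_2SiO_4) = 157.723 g/mol, so wt% Fe = 30.156/157.723 × 100 = 19.12%.
M((Mg_0.36Fe_0.64)_3Al_2Si_3O_12) = 463.679 g/mol, so wt% Fe = 107.222/463.679 × 100 = 23.12%.
19.12 − 23.12 = -4.00 pp.

-4.00 percentage points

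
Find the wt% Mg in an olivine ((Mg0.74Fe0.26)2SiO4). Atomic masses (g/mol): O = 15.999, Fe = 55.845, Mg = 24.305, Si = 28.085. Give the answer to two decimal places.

Formula mass = 1.48*24.305 + 0.52*55.845 + 1*28.085 + 4*15.999 = 157.092 g/mol, of which 35.971 g is Mg.
So Mg makes up 35.971/157.092 = 0.2290 of the mass, i.e. 22.90%.

22.90 wt%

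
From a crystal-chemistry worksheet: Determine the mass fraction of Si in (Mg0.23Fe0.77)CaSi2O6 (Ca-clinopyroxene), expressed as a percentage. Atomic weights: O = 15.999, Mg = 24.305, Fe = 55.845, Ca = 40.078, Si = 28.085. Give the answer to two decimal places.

Molar mass of (Mg0.23Fe0.77)CaSi2O6: 0.23×24.305 + 0.77×55.845 + 1×40.078 + 2×28.085 + 6×15.999 = 240.833 g/mol.
Mass of Si per formula unit: 2 × 28.085 = 56.170 g.
Weight fraction Si = 56.170 / 240.833 = 0.2332.

23.32 wt%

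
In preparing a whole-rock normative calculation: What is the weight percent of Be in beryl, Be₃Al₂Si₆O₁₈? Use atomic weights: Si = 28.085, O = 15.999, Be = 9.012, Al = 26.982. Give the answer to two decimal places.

5.03 wt%

Molar mass of Be₃Al₂Si₆O₁₈: 3×9.012 + 2×26.982 + 6×28.085 + 18×15.999 = 537.492 g/mol.
Mass of Be per formula unit: 3 × 9.012 = 27.036 g.
Weight fraction Be = 27.036 / 537.492 = 0.0503.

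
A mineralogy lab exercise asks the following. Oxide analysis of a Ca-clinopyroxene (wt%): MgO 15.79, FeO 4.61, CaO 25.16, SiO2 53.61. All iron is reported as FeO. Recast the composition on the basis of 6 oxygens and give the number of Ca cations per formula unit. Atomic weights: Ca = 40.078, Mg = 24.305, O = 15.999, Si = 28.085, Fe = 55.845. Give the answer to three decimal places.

1.001 Ca apfu

15.79 wt% MgO ÷ 40.304 g/mol = 0.39177 mol, giving 0.39177 Mg and 0.39177 O.
4.61 wt% FeO ÷ 71.844 g/mol = 0.06417 mol, giving 0.06417 Fe and 0.06417 O.
25.16 wt% CaO ÷ 56.077 g/mol = 0.44867 mol, giving 0.44867 Ca and 0.44867 O.
53.61 wt% SiO2 ÷ 60.083 g/mol = 0.89227 mol, giving 0.89227 Si and 1.78454 O.
Oxygen sums to 2.68915; scaling by 6/2.68915 = 2.23119 puts the formula on 6 O.
Ca: 0.44867 × 2.23119 = 1.001 atoms per formula unit.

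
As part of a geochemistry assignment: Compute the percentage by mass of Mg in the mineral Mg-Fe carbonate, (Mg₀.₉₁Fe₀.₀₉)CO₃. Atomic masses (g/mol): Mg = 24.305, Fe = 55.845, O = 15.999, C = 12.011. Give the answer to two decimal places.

Formula mass = 0.91×24.305 + 0.09×55.845 + 1×12.011 + 3×15.999 = 87.152 g/mol, of which 22.118 g is Mg.
So Mg makes up 22.118/87.152 = 0.2538 of the mass, i.e. 25.38%.

25.38 weight percent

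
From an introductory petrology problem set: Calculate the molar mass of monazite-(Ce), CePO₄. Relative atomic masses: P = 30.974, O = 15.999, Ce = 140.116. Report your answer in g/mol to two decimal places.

235.09 g/mol

M = 1(140.116) + 1(30.974) + 4(15.999)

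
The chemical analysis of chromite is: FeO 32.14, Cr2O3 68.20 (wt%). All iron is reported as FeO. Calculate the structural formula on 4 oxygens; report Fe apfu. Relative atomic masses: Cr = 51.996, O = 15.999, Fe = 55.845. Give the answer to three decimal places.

FeO (M=71.844): mol = 0.44736; Fe = 0.44736, O = 0.44736.
Cr2O3 (M=151.989): mol = 0.44872; Cr = 0.89744, O = 1.34616.
ΣO = 1.79352; factor = 4/ΣO = 2.23025.
Fe apfu = 0.44736 × 2.23025 = 0.998.

0.998 Fe apfu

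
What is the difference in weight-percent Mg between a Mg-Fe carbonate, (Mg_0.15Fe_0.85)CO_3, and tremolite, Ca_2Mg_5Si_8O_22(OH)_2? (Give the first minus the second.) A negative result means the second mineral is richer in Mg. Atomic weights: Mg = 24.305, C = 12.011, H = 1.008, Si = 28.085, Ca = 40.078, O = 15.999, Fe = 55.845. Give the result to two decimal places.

M((Mg_0.15Fe_0.85)CO_3) = 111.122 g/mol, so wt% Mg = 3.646/111.122 × 100 = 3.28%.
M(Ca_2Mg_5Si_8O_22(OH)_2) = 812.353 g/mol, so wt% Mg = 121.525/812.353 × 100 = 14.96%.
3.28 − 14.96 = -11.68 pp.

-11.68 percentage points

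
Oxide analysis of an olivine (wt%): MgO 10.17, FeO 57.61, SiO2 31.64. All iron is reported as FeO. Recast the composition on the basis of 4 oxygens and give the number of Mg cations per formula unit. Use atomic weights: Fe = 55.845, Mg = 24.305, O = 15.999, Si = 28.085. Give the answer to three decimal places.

MgO: 10.17/40.304 = 0.25233 mol → 0.25233 mol Mg, 0.25233 mol O.
FeO: 57.61/71.844 = 0.80188 mol → 0.80188 mol Fe, 0.80188 mol O.
SiO2: 31.64/60.083 = 0.52660 mol → 0.52660 mol Si, 1.05320 mol O.
Total oxygen = 2.10741 mol. Normalization factor = 4/2.10741 = 1.89806.
Mg per 4 O = 0.25233 × 1.89806 = 0.479.

0.479 Mg apfu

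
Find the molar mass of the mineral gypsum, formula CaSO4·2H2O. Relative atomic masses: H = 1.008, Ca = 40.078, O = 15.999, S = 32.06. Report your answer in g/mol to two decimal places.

Ca: 1 × 40.078 = 40.0780
S: 1 × 32.06 = 32.0600
O: 6 × 15.999 = 95.9940
H: 4 × 1.008 = 4.0320
Summing the contributions gives the formula mass.

172.16 g/mol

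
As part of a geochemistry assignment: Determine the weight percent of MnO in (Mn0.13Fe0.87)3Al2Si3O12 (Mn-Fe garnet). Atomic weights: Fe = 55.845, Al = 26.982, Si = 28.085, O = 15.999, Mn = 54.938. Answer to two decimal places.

M((Mn0.13Fe0.87)3Al2Si3O12) = 497.388 g/mol; M(MnO) = 70.937 g/mol.
Moles MnO per formula unit = 0.39 Mn ÷ 1 = 0.3900.
MnO fraction = (0.3900 × 70.937) / 497.388 = 27.665/497.388 = 0.0556.

5.56 wt%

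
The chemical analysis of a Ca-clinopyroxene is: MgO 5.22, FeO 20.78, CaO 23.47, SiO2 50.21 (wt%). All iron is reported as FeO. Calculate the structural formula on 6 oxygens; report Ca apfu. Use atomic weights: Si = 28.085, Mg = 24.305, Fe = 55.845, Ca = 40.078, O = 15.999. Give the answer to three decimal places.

1.001 Ca apfu

5.22 wt% MgO ÷ 40.304 g/mol = 0.12952 mol, giving 0.12952 Mg and 0.12952 O.
20.78 wt% FeO ÷ 71.844 g/mol = 0.28924 mol, giving 0.28924 Fe and 0.28924 O.
23.47 wt% CaO ÷ 56.077 g/mol = 0.41853 mol, giving 0.41853 Ca and 0.41853 O.
50.21 wt% SiO2 ÷ 60.083 g/mol = 0.83568 mol, giving 0.83568 Si and 1.67136 O.
Oxygen sums to 2.50865; scaling by 6/2.50865 = 2.39172 puts the formula on 6 O.
Ca: 0.41853 × 2.39172 = 1.001 atoms per formula unit.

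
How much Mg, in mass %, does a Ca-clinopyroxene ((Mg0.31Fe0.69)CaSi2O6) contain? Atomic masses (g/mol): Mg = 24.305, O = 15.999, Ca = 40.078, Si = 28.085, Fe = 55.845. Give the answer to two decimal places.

Formula mass = 0.31×24.305 + 0.69×55.845 + 1×40.078 + 2×28.085 + 6×15.999 = 238.310 g/mol, of which 7.535 g is Mg.
So Mg makes up 7.535/238.310 = 0.0316 of the mass, i.e. 3.16%.

3.16 mass %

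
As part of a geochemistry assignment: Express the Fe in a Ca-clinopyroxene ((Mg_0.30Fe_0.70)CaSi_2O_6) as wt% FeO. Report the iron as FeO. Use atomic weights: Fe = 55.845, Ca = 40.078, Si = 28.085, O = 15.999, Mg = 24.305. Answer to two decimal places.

21.08 wt%

M((Mg_0.30Fe_0.70)CaSi_2O_6) = 238.625 g/mol; M(FeO) = 71.844 g/mol.
Moles FeO per formula unit = 0.70 Fe ÷ 1 = 0.7000.
FeO fraction = (0.7000 × 71.844) / 238.625 = 50.291/238.625 = 0.2108.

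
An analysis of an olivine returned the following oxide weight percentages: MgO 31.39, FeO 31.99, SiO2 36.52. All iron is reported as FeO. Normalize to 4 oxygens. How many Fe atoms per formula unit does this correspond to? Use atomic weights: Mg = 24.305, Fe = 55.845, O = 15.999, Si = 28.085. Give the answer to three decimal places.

MgO: 31.39/40.304 = 0.77883 mol → 0.77883 mol Mg, 0.77883 mol O.
FeO: 31.99/71.844 = 0.44527 mol → 0.44527 mol Fe, 0.44527 mol O.
SiO2: 36.52/60.083 = 0.60783 mol → 0.60783 mol Si, 1.21566 mol O.
Total oxygen = 2.43976 mol. Normalization factor = 4/2.43976 = 1.63951.
Fe per 4 O = 0.44527 × 1.63951 = 0.730.

0.730 Fe apfu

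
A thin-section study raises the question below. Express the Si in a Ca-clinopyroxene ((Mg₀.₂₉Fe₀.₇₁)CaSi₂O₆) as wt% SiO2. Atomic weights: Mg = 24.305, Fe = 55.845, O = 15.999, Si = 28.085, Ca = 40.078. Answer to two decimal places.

M((Mg₀.₂₉Fe₀.₇₁)CaSi₂O₆) = 238.940 g/mol; M(SiO2) = 60.083 g/mol.
Moles SiO2 per formula unit = 2 Si ÷ 1 = 2.0000.
SiO2 fraction = (2.0000 × 60.083) / 238.940 = 120.166/238.940 = 0.5029.

50.29 wt%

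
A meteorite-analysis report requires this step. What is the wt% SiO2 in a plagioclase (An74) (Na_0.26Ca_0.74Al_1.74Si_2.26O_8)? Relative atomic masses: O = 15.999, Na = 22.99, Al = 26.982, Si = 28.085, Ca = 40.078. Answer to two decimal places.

Formula mass = 274.048 g/mol.
2.26 Si → 2.2600 mol SiO2 per formula unit; M(SiO2) = 60.083, so SiO2 mass = 135.788 g.
135.788/274.048 × 100 = 49.55 wt%.

49.55 wt%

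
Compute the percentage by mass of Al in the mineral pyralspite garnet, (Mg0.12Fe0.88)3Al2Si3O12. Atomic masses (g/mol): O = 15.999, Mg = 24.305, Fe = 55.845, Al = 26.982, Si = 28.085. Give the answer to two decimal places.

11.09 mass %

Molar mass of (Mg0.12Fe0.88)3Al2Si3O12: 0.36·24.305 + 2.64·55.845 + 2·26.982 + 3·28.085 + 12·15.999 = 486.388 g/mol.
Mass of Al per formula unit: 2 × 26.982 = 53.964 g.
Weight fraction Al = 53.964 / 486.388 = 0.1109.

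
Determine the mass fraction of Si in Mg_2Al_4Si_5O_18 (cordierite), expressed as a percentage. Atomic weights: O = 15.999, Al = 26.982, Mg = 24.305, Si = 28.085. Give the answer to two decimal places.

Molar mass of Mg_2Al_4Si_5O_18: 2×24.305 + 4×26.982 + 5×28.085 + 18×15.999 = 584.945 g/mol.
Mass of Si per formula unit: 5 × 28.085 = 140.425 g.
Weight fraction Si = 140.425 / 584.945 = 0.2401.

24.01 weight percent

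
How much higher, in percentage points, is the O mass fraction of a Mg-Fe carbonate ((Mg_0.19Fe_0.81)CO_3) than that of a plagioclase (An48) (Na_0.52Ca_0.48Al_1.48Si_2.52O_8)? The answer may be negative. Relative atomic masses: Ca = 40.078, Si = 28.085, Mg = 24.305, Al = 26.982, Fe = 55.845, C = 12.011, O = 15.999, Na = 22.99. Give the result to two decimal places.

-3.73 percentage points

First mineral: 47.997 g O in 109.860 g formula = 43.69 wt% O.
Second mineral: 127.992 g O in 269.892 g formula = 47.42 wt% O.
43.69% − 47.42% gives a difference of -3.73 percentage points.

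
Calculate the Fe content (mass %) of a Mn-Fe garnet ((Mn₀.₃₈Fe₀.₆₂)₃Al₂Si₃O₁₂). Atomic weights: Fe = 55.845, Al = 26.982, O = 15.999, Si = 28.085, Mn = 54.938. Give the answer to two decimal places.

20.91 mass %

Molar mass of (Mn₀.₃₈Fe₀.₆₂)₃Al₂Si₃O₁₂: 1.14·54.938 + 1.86·55.845 + 2·26.982 + 3·28.085 + 12·15.999 = 496.708 g/mol.
Mass of Fe per formula unit: 1.86 × 55.845 = 103.872 g.
Weight fraction Fe = 103.872 / 496.708 = 0.2091.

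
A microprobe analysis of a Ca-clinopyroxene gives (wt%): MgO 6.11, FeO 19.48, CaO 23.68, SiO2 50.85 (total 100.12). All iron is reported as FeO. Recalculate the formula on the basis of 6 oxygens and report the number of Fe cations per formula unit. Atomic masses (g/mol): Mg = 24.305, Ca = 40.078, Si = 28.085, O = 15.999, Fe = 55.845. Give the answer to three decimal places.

6.11 wt% MgO ÷ 40.304 g/mol = 0.15160 mol, giving 0.15160 Mg and 0.15160 O.
19.48 wt% FeO ÷ 71.844 g/mol = 0.27114 mol, giving 0.27114 Fe and 0.27114 O.
23.68 wt% CaO ÷ 56.077 g/mol = 0.42228 mol, giving 0.42228 Ca and 0.42228 O.
50.85 wt% SiO2 ÷ 60.083 g/mol = 0.84633 mol, giving 0.84633 Si and 1.69266 O.
Oxygen sums to 2.53768; scaling by 6/2.53768 = 2.36436 puts the formula on 6 O.
Fe: 0.27114 × 2.36436 = 0.641 atoms per formula unit.

0.641 Fe apfu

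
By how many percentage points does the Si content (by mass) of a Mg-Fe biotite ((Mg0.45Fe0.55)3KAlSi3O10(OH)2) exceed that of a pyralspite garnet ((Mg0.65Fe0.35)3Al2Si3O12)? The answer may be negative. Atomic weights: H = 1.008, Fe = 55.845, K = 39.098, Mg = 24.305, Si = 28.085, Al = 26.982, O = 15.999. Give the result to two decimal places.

Si in (Mg0.45Fe0.55)3KAlSi3O10(OH)2: molar mass 469.295 g/mol; 3×28.085 = 84.255 g → 17.95 wt%.
Si in (Mg0.65Fe0.35)3Al2Si3O12: molar mass 436.239 g/mol; 3×28.085 = 84.255 g → 19.31 wt%.
Difference = 17.95 − 19.31 = -1.36 percentage points.

-1.36 percentage points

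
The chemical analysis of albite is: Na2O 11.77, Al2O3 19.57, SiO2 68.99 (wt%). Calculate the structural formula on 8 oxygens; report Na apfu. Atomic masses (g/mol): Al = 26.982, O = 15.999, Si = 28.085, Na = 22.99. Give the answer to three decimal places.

0.992 Na apfu

11.77 wt% Na2O ÷ 61.979 g/mol = 0.18990 mol, giving 0.37980 Na and 0.18990 O.
19.57 wt% Al2O3 ÷ 101.961 g/mol = 0.19194 mol, giving 0.38388 Al and 0.57582 O.
68.99 wt% SiO2 ÷ 60.083 g/mol = 1.14824 mol, giving 1.14824 Si and 2.29648 O.
Oxygen sums to 3.06220; scaling by 8/3.06220 = 2.61250 puts the formula on 8 O.
Na: 0.37980 × 2.61250 = 0.992 atoms per formula unit.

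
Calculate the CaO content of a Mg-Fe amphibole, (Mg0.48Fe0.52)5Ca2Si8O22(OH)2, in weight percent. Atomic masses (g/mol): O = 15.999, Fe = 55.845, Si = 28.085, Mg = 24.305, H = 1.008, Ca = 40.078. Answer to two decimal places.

Formula mass = 894.357 g/mol.
2 Ca → 2.0000 mol CaO per formula unit; M(CaO) = 56.077, so CaO mass = 112.154 g.
112.154/894.357 × 100 = 12.54 wt%.

12.54 wt%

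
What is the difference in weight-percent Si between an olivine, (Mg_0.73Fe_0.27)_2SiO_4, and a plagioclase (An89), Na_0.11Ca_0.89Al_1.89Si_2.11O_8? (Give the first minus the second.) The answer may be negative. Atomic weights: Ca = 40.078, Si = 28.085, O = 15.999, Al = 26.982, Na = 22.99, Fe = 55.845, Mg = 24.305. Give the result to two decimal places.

First mineral: 28.085 g Si in 157.723 g formula = 17.81 wt% Si.
Second mineral: 59.259 g Si in 276.446 g formula = 21.44 wt% Si.
17.81% − 21.44% gives a difference of -3.63 percentage points.

-3.63 percentage points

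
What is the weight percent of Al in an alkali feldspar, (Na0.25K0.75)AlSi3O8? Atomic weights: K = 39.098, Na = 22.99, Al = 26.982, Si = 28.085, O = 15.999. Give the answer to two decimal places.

9.84 weight percent

Formula mass = 0.25×22.99 + 0.75×39.098 + 1×26.982 + 3×28.085 + 8×15.999 = 274.300 g/mol, of which 26.982 g is Al.
So Al makes up 26.982/274.300 = 0.0984 of the mass, i.e. 9.84%.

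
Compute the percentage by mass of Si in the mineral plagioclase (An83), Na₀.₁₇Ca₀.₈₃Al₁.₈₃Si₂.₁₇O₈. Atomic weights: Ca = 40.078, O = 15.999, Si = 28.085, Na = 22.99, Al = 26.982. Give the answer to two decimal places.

22.12 wt%

Formula mass = 0.17*22.99 + 0.83*40.078 + 1.83*26.982 + 2.17*28.085 + 8*15.999 = 275.487 g/mol, of which 60.944 g is Si.
So Si makes up 60.944/275.487 = 0.2212 of the mass, i.e. 22.12%.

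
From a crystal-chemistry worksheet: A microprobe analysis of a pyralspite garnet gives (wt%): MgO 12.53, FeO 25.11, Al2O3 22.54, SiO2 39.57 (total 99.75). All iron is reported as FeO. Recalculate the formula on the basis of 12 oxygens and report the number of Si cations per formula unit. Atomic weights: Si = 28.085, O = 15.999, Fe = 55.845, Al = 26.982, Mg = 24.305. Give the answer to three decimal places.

MgO (M=40.304): mol = 0.31089; Mg = 0.31089, O = 0.31089.
FeO (M=71.844): mol = 0.34951; Fe = 0.34951, O = 0.34951.
Al2O3 (M=101.961): mol = 0.22106; Al = 0.44212, O = 0.66318.
SiO2 (M=60.083): mol = 0.65859; Si = 0.65859, O = 1.31718.
ΣO = 2.64076; factor = 12/ΣO = 4.54415.
Si apfu = 0.65859 × 4.54415 = 2.993.

2.993 Si apfu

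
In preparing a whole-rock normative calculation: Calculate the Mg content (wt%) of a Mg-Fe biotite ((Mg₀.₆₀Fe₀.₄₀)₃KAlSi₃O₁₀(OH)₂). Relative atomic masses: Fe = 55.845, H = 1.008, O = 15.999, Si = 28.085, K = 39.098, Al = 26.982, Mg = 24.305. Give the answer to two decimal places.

9.61 wt%

Formula mass = 1.80×24.305 + 1.20×55.845 + 1×39.098 + 1×26.982 + 3×28.085 + 12×15.999 + 2×1.008 = 455.102 g/mol, of which 43.749 g is Mg.
So Mg makes up 43.749/455.102 = 0.0961 of the mass, i.e. 9.61%.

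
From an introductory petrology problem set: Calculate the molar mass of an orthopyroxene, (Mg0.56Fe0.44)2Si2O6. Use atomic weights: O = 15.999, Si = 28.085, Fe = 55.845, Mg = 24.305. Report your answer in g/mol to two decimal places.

228.53 g/mol

Mg: 1.12 × 24.305 = 27.2216
Fe: 0.88 × 55.845 = 49.1436
Si: 2 × 28.085 = 56.1700
O: 6 × 15.999 = 95.9940
Summing the contributions gives the formula mass.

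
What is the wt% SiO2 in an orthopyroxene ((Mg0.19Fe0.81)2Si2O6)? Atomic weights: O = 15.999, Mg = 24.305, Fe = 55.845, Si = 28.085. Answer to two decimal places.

M((Mg0.19Fe0.81)2Si2O6) = 251.869 g/mol; M(SiO2) = 60.083 g/mol.
Moles SiO2 per formula unit = 2 Si ÷ 1 = 2.0000.
SiO2 fraction = (2.0000 × 60.083) / 251.869 = 120.166/251.869 = 0.4771.

47.71 wt%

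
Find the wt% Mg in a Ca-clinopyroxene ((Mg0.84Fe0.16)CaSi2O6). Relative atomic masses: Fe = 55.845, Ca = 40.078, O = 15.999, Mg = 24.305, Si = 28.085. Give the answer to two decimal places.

9.21 wt%

Formula mass = 0.84×24.305 + 0.16×55.845 + 1×40.078 + 2×28.085 + 6×15.999 = 221.593 g/mol, of which 20.416 g is Mg.
So Mg makes up 20.416/221.593 = 0.0921 of the mass, i.e. 9.21%.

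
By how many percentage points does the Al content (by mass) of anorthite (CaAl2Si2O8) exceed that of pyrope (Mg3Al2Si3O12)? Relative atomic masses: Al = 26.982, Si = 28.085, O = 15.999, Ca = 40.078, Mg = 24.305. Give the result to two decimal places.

6.01 percentage points

First mineral: 53.964 g Al in 278.204 g formula = 19.40 wt% Al.
Second mineral: 53.964 g Al in 403.122 g formula = 13.39 wt% Al.
19.40% − 13.39% gives a difference of 6.01 percentage points.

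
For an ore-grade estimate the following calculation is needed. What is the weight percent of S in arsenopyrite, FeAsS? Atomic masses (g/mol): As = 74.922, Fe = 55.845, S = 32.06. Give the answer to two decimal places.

Molar mass of FeAsS: 1*55.845 + 1*74.922 + 1*32.06 = 162.827 g/mol.
Mass of S per formula unit: 1 × 32.06 = 32.060 g.
Weight fraction S = 32.060 / 162.827 = 0.1969.

19.69 wt%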